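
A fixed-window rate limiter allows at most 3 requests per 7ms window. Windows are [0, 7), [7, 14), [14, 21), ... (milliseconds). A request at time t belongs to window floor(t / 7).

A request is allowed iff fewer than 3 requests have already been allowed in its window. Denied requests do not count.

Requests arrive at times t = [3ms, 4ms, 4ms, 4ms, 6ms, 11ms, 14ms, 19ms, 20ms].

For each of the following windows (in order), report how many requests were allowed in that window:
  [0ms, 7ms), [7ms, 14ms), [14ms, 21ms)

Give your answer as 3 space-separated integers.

Processing requests:
  req#1 t=3ms (window 0): ALLOW
  req#2 t=4ms (window 0): ALLOW
  req#3 t=4ms (window 0): ALLOW
  req#4 t=4ms (window 0): DENY
  req#5 t=6ms (window 0): DENY
  req#6 t=11ms (window 1): ALLOW
  req#7 t=14ms (window 2): ALLOW
  req#8 t=19ms (window 2): ALLOW
  req#9 t=20ms (window 2): ALLOW

Allowed counts by window: 3 1 3

Answer: 3 1 3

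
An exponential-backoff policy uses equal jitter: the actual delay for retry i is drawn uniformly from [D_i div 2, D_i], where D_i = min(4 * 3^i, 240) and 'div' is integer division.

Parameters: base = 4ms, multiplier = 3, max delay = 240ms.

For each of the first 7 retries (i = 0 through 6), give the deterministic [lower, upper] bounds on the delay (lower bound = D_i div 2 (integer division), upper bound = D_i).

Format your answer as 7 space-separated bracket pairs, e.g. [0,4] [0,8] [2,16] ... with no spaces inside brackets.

Answer: [2,4] [6,12] [18,36] [54,108] [120,240] [120,240] [120,240]

Derivation:
Computing bounds per retry:
  i=0: D_i=min(4*3^0,240)=4, bounds=[2,4]
  i=1: D_i=min(4*3^1,240)=12, bounds=[6,12]
  i=2: D_i=min(4*3^2,240)=36, bounds=[18,36]
  i=3: D_i=min(4*3^3,240)=108, bounds=[54,108]
  i=4: D_i=min(4*3^4,240)=240, bounds=[120,240]
  i=5: D_i=min(4*3^5,240)=240, bounds=[120,240]
  i=6: D_i=min(4*3^6,240)=240, bounds=[120,240]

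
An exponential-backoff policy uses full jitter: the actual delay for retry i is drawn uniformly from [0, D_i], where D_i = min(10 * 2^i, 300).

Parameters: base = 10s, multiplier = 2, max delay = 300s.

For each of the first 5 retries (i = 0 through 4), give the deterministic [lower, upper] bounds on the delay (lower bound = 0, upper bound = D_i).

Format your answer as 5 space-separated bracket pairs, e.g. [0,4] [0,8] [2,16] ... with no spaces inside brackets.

Answer: [0,10] [0,20] [0,40] [0,80] [0,160]

Derivation:
Computing bounds per retry:
  i=0: D_i=min(10*2^0,300)=10, bounds=[0,10]
  i=1: D_i=min(10*2^1,300)=20, bounds=[0,20]
  i=2: D_i=min(10*2^2,300)=40, bounds=[0,40]
  i=3: D_i=min(10*2^3,300)=80, bounds=[0,80]
  i=4: D_i=min(10*2^4,300)=160, bounds=[0,160]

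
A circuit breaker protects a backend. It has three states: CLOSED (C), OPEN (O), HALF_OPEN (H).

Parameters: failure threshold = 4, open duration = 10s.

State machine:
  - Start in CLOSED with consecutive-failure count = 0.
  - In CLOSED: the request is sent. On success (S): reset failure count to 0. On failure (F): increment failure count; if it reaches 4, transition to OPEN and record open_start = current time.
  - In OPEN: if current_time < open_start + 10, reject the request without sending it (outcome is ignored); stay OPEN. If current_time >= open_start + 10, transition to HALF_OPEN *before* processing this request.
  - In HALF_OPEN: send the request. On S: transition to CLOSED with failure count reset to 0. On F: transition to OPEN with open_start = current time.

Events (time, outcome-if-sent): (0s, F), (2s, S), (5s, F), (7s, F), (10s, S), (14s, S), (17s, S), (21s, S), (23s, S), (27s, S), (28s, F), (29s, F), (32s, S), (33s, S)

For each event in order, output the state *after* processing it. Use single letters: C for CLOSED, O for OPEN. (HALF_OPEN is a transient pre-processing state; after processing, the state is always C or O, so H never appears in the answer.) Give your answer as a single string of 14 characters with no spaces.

Answer: CCCCCCCCCCCCCC

Derivation:
State after each event:
  event#1 t=0s outcome=F: state=CLOSED
  event#2 t=2s outcome=S: state=CLOSED
  event#3 t=5s outcome=F: state=CLOSED
  event#4 t=7s outcome=F: state=CLOSED
  event#5 t=10s outcome=S: state=CLOSED
  event#6 t=14s outcome=S: state=CLOSED
  event#7 t=17s outcome=S: state=CLOSED
  event#8 t=21s outcome=S: state=CLOSED
  event#9 t=23s outcome=S: state=CLOSED
  event#10 t=27s outcome=S: state=CLOSED
  event#11 t=28s outcome=F: state=CLOSED
  event#12 t=29s outcome=F: state=CLOSED
  event#13 t=32s outcome=S: state=CLOSED
  event#14 t=33s outcome=S: state=CLOSED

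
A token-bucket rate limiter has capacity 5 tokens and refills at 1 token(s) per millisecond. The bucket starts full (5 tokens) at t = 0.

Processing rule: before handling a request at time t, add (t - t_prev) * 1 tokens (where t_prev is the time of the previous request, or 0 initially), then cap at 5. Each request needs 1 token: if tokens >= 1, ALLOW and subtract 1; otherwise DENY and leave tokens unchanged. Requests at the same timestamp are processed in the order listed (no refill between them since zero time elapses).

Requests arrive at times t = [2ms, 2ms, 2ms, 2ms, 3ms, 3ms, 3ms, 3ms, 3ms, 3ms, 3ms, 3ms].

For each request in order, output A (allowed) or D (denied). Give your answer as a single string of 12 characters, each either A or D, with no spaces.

Answer: AAAAAADDDDDD

Derivation:
Simulating step by step:
  req#1 t=2ms: ALLOW
  req#2 t=2ms: ALLOW
  req#3 t=2ms: ALLOW
  req#4 t=2ms: ALLOW
  req#5 t=3ms: ALLOW
  req#6 t=3ms: ALLOW
  req#7 t=3ms: DENY
  req#8 t=3ms: DENY
  req#9 t=3ms: DENY
  req#10 t=3ms: DENY
  req#11 t=3ms: DENY
  req#12 t=3ms: DENY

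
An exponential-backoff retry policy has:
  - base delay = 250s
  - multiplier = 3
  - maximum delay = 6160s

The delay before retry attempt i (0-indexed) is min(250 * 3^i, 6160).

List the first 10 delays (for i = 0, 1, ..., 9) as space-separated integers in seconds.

Computing each delay:
  i=0: min(250*3^0, 6160) = 250
  i=1: min(250*3^1, 6160) = 750
  i=2: min(250*3^2, 6160) = 2250
  i=3: min(250*3^3, 6160) = 6160
  i=4: min(250*3^4, 6160) = 6160
  i=5: min(250*3^5, 6160) = 6160
  i=6: min(250*3^6, 6160) = 6160
  i=7: min(250*3^7, 6160) = 6160
  i=8: min(250*3^8, 6160) = 6160
  i=9: min(250*3^9, 6160) = 6160

Answer: 250 750 2250 6160 6160 6160 6160 6160 6160 6160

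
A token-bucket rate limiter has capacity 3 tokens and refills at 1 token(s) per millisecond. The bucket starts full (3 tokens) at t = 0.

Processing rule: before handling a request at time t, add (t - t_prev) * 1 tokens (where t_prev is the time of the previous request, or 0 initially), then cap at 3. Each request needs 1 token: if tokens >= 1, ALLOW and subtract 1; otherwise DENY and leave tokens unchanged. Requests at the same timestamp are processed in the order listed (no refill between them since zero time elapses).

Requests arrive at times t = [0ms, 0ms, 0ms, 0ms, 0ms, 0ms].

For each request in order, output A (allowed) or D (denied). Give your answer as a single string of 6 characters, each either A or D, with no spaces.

Simulating step by step:
  req#1 t=0ms: ALLOW
  req#2 t=0ms: ALLOW
  req#3 t=0ms: ALLOW
  req#4 t=0ms: DENY
  req#5 t=0ms: DENY
  req#6 t=0ms: DENY

Answer: AAADDD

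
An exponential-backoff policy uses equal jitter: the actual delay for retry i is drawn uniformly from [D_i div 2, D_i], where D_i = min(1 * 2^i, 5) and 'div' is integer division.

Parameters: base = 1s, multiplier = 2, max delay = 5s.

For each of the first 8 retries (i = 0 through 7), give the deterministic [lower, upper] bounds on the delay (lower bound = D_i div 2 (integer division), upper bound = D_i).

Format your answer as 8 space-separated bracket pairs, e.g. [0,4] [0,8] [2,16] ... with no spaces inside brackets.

Computing bounds per retry:
  i=0: D_i=min(1*2^0,5)=1, bounds=[0,1]
  i=1: D_i=min(1*2^1,5)=2, bounds=[1,2]
  i=2: D_i=min(1*2^2,5)=4, bounds=[2,4]
  i=3: D_i=min(1*2^3,5)=5, bounds=[2,5]
  i=4: D_i=min(1*2^4,5)=5, bounds=[2,5]
  i=5: D_i=min(1*2^5,5)=5, bounds=[2,5]
  i=6: D_i=min(1*2^6,5)=5, bounds=[2,5]
  i=7: D_i=min(1*2^7,5)=5, bounds=[2,5]

Answer: [0,1] [1,2] [2,4] [2,5] [2,5] [2,5] [2,5] [2,5]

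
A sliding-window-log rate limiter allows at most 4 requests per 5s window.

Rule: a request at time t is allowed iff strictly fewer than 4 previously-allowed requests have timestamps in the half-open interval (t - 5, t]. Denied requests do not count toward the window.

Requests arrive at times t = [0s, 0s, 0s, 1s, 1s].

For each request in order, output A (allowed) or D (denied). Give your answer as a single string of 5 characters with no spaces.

Tracking allowed requests in the window:
  req#1 t=0s: ALLOW
  req#2 t=0s: ALLOW
  req#3 t=0s: ALLOW
  req#4 t=1s: ALLOW
  req#5 t=1s: DENY

Answer: AAAAD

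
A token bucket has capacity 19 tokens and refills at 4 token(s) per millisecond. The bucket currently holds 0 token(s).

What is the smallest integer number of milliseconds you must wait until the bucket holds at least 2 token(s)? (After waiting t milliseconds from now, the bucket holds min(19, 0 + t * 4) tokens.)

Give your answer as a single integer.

Need 0 + t * 4 >= 2, so t >= 2/4.
Smallest integer t = ceil(2/4) = 1.

Answer: 1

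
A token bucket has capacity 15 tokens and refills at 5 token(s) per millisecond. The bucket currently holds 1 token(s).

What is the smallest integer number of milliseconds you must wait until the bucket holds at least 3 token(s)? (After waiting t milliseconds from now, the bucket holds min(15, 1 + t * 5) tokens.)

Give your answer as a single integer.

Answer: 1

Derivation:
Need 1 + t * 5 >= 3, so t >= 2/5.
Smallest integer t = ceil(2/5) = 1.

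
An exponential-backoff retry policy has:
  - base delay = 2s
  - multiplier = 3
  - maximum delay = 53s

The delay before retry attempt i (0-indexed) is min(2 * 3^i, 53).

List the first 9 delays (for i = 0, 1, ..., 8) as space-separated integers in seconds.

Computing each delay:
  i=0: min(2*3^0, 53) = 2
  i=1: min(2*3^1, 53) = 6
  i=2: min(2*3^2, 53) = 18
  i=3: min(2*3^3, 53) = 53
  i=4: min(2*3^4, 53) = 53
  i=5: min(2*3^5, 53) = 53
  i=6: min(2*3^6, 53) = 53
  i=7: min(2*3^7, 53) = 53
  i=8: min(2*3^8, 53) = 53

Answer: 2 6 18 53 53 53 53 53 53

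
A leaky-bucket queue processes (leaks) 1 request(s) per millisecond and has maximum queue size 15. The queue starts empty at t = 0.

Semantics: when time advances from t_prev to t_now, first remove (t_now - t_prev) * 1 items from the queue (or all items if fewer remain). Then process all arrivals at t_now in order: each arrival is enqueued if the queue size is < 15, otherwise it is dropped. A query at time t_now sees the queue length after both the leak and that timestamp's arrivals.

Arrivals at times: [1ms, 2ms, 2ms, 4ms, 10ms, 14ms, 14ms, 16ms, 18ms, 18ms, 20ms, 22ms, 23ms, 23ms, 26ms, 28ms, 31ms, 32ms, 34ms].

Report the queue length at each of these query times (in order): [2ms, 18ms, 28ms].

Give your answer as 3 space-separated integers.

Answer: 2 2 1

Derivation:
Queue lengths at query times:
  query t=2ms: backlog = 2
  query t=18ms: backlog = 2
  query t=28ms: backlog = 1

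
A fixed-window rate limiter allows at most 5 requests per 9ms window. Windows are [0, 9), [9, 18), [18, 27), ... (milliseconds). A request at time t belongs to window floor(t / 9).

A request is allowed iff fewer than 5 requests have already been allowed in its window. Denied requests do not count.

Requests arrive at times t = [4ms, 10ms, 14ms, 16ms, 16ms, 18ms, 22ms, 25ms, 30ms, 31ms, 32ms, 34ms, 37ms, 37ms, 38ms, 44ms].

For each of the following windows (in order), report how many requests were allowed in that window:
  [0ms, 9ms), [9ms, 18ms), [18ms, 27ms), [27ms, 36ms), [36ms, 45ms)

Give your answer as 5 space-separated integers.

Processing requests:
  req#1 t=4ms (window 0): ALLOW
  req#2 t=10ms (window 1): ALLOW
  req#3 t=14ms (window 1): ALLOW
  req#4 t=16ms (window 1): ALLOW
  req#5 t=16ms (window 1): ALLOW
  req#6 t=18ms (window 2): ALLOW
  req#7 t=22ms (window 2): ALLOW
  req#8 t=25ms (window 2): ALLOW
  req#9 t=30ms (window 3): ALLOW
  req#10 t=31ms (window 3): ALLOW
  req#11 t=32ms (window 3): ALLOW
  req#12 t=34ms (window 3): ALLOW
  req#13 t=37ms (window 4): ALLOW
  req#14 t=37ms (window 4): ALLOW
  req#15 t=38ms (window 4): ALLOW
  req#16 t=44ms (window 4): ALLOW

Allowed counts by window: 1 4 3 4 4

Answer: 1 4 3 4 4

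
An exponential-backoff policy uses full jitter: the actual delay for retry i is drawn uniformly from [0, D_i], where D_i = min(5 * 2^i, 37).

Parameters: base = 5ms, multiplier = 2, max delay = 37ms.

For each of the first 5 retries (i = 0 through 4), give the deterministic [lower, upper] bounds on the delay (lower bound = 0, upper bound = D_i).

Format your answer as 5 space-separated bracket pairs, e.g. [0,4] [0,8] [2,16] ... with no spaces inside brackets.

Answer: [0,5] [0,10] [0,20] [0,37] [0,37]

Derivation:
Computing bounds per retry:
  i=0: D_i=min(5*2^0,37)=5, bounds=[0,5]
  i=1: D_i=min(5*2^1,37)=10, bounds=[0,10]
  i=2: D_i=min(5*2^2,37)=20, bounds=[0,20]
  i=3: D_i=min(5*2^3,37)=37, bounds=[0,37]
  i=4: D_i=min(5*2^4,37)=37, bounds=[0,37]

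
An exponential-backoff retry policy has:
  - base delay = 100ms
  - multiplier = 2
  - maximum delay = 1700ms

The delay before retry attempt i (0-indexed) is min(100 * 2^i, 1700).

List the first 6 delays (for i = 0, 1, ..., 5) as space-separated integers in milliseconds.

Answer: 100 200 400 800 1600 1700

Derivation:
Computing each delay:
  i=0: min(100*2^0, 1700) = 100
  i=1: min(100*2^1, 1700) = 200
  i=2: min(100*2^2, 1700) = 400
  i=3: min(100*2^3, 1700) = 800
  i=4: min(100*2^4, 1700) = 1600
  i=5: min(100*2^5, 1700) = 1700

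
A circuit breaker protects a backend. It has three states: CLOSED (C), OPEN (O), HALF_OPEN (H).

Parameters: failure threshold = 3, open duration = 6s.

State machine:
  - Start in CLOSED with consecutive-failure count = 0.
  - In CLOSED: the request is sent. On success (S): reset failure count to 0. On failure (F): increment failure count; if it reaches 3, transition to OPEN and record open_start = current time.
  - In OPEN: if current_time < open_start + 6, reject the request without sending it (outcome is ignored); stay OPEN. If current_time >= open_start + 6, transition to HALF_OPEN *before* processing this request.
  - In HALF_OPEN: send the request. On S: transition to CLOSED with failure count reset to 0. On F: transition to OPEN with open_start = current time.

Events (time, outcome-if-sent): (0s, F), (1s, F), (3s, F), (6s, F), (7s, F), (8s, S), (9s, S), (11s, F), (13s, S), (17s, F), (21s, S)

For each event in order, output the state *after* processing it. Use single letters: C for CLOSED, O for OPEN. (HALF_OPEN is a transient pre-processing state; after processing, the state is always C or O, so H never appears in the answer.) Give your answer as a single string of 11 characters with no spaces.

Answer: CCOOOOCCCCC

Derivation:
State after each event:
  event#1 t=0s outcome=F: state=CLOSED
  event#2 t=1s outcome=F: state=CLOSED
  event#3 t=3s outcome=F: state=OPEN
  event#4 t=6s outcome=F: state=OPEN
  event#5 t=7s outcome=F: state=OPEN
  event#6 t=8s outcome=S: state=OPEN
  event#7 t=9s outcome=S: state=CLOSED
  event#8 t=11s outcome=F: state=CLOSED
  event#9 t=13s outcome=S: state=CLOSED
  event#10 t=17s outcome=F: state=CLOSED
  event#11 t=21s outcome=S: state=CLOSED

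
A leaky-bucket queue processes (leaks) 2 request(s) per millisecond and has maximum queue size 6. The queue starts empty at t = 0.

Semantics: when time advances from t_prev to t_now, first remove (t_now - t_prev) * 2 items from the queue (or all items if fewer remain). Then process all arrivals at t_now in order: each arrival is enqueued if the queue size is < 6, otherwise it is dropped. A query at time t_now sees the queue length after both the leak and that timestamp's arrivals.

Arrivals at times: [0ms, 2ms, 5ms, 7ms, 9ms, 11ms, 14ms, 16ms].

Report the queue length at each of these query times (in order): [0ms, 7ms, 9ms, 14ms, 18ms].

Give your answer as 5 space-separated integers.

Queue lengths at query times:
  query t=0ms: backlog = 1
  query t=7ms: backlog = 1
  query t=9ms: backlog = 1
  query t=14ms: backlog = 1
  query t=18ms: backlog = 0

Answer: 1 1 1 1 0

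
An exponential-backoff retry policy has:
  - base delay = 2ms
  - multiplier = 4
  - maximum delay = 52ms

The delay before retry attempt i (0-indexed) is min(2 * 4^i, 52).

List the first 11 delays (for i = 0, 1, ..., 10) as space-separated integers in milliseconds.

Computing each delay:
  i=0: min(2*4^0, 52) = 2
  i=1: min(2*4^1, 52) = 8
  i=2: min(2*4^2, 52) = 32
  i=3: min(2*4^3, 52) = 52
  i=4: min(2*4^4, 52) = 52
  i=5: min(2*4^5, 52) = 52
  i=6: min(2*4^6, 52) = 52
  i=7: min(2*4^7, 52) = 52
  i=8: min(2*4^8, 52) = 52
  i=9: min(2*4^9, 52) = 52
  i=10: min(2*4^10, 52) = 52

Answer: 2 8 32 52 52 52 52 52 52 52 52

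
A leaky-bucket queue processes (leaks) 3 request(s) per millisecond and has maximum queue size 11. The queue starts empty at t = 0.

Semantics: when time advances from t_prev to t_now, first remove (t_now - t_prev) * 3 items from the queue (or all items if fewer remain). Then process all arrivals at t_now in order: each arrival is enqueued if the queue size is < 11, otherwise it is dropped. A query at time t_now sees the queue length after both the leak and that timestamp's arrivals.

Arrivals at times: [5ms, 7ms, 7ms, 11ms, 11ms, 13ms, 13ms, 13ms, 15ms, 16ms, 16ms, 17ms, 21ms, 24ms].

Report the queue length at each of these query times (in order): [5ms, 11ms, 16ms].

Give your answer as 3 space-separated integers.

Queue lengths at query times:
  query t=5ms: backlog = 1
  query t=11ms: backlog = 2
  query t=16ms: backlog = 2

Answer: 1 2 2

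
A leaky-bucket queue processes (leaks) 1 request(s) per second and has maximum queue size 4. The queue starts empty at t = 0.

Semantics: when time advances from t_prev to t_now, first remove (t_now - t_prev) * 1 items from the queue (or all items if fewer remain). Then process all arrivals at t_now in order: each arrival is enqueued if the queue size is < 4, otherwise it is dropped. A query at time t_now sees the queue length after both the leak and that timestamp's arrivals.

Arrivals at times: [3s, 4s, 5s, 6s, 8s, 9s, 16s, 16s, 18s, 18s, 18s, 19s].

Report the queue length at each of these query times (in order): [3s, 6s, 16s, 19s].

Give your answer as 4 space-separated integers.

Queue lengths at query times:
  query t=3s: backlog = 1
  query t=6s: backlog = 1
  query t=16s: backlog = 2
  query t=19s: backlog = 3

Answer: 1 1 2 3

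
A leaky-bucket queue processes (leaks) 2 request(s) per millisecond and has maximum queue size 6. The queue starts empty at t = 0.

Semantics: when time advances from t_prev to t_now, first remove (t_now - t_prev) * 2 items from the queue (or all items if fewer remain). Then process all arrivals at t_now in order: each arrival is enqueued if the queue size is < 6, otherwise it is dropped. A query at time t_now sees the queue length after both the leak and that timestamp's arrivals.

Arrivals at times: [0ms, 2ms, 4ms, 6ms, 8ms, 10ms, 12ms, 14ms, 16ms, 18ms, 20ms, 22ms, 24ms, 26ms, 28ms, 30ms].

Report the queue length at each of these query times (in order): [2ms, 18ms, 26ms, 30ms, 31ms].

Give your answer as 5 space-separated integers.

Answer: 1 1 1 1 0

Derivation:
Queue lengths at query times:
  query t=2ms: backlog = 1
  query t=18ms: backlog = 1
  query t=26ms: backlog = 1
  query t=30ms: backlog = 1
  query t=31ms: backlog = 0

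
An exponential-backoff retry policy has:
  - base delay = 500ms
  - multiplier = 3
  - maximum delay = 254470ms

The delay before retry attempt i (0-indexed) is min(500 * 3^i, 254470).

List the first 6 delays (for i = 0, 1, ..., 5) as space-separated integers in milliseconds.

Answer: 500 1500 4500 13500 40500 121500

Derivation:
Computing each delay:
  i=0: min(500*3^0, 254470) = 500
  i=1: min(500*3^1, 254470) = 1500
  i=2: min(500*3^2, 254470) = 4500
  i=3: min(500*3^3, 254470) = 13500
  i=4: min(500*3^4, 254470) = 40500
  i=5: min(500*3^5, 254470) = 121500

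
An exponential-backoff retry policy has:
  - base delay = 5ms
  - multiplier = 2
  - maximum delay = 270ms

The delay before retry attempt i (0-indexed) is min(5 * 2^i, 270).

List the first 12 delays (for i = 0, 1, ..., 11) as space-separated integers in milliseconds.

Computing each delay:
  i=0: min(5*2^0, 270) = 5
  i=1: min(5*2^1, 270) = 10
  i=2: min(5*2^2, 270) = 20
  i=3: min(5*2^3, 270) = 40
  i=4: min(5*2^4, 270) = 80
  i=5: min(5*2^5, 270) = 160
  i=6: min(5*2^6, 270) = 270
  i=7: min(5*2^7, 270) = 270
  i=8: min(5*2^8, 270) = 270
  i=9: min(5*2^9, 270) = 270
  i=10: min(5*2^10, 270) = 270
  i=11: min(5*2^11, 270) = 270

Answer: 5 10 20 40 80 160 270 270 270 270 270 270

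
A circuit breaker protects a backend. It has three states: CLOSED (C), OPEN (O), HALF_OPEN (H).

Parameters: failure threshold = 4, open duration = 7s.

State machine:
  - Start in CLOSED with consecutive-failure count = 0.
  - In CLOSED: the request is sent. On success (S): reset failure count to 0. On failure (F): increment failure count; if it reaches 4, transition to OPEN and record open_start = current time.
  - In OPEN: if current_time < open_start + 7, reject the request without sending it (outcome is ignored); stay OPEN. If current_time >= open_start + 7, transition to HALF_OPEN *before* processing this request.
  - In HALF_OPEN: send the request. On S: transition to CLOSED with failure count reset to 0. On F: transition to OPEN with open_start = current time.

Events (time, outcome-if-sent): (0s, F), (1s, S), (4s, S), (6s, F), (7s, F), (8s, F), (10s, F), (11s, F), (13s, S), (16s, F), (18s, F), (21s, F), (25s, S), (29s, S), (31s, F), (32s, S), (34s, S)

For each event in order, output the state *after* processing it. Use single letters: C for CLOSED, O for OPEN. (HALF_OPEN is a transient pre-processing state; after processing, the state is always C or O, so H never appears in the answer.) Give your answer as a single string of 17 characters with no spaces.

Answer: CCCCCCOOOOOOCCCCC

Derivation:
State after each event:
  event#1 t=0s outcome=F: state=CLOSED
  event#2 t=1s outcome=S: state=CLOSED
  event#3 t=4s outcome=S: state=CLOSED
  event#4 t=6s outcome=F: state=CLOSED
  event#5 t=7s outcome=F: state=CLOSED
  event#6 t=8s outcome=F: state=CLOSED
  event#7 t=10s outcome=F: state=OPEN
  event#8 t=11s outcome=F: state=OPEN
  event#9 t=13s outcome=S: state=OPEN
  event#10 t=16s outcome=F: state=OPEN
  event#11 t=18s outcome=F: state=OPEN
  event#12 t=21s outcome=F: state=OPEN
  event#13 t=25s outcome=S: state=CLOSED
  event#14 t=29s outcome=S: state=CLOSED
  event#15 t=31s outcome=F: state=CLOSED
  event#16 t=32s outcome=S: state=CLOSED
  event#17 t=34s outcome=S: state=CLOSED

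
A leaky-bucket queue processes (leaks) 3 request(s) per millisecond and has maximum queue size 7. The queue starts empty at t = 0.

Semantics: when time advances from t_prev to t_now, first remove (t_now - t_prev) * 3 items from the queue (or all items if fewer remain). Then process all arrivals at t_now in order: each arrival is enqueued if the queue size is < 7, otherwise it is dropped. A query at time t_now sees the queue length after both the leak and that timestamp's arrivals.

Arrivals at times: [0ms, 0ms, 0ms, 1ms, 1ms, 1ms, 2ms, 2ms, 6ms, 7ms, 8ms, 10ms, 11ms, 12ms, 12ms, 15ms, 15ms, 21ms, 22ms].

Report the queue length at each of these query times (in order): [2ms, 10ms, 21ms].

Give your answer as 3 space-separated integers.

Answer: 2 1 1

Derivation:
Queue lengths at query times:
  query t=2ms: backlog = 2
  query t=10ms: backlog = 1
  query t=21ms: backlog = 1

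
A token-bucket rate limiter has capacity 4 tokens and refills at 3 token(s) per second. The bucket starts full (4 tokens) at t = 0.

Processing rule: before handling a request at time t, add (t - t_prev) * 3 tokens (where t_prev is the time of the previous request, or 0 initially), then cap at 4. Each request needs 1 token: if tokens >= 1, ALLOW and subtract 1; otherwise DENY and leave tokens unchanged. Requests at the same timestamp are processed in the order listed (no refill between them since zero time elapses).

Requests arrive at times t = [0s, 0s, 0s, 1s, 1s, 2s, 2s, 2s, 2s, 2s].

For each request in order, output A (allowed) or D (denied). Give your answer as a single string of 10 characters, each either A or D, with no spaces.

Answer: AAAAAAAAAD

Derivation:
Simulating step by step:
  req#1 t=0s: ALLOW
  req#2 t=0s: ALLOW
  req#3 t=0s: ALLOW
  req#4 t=1s: ALLOW
  req#5 t=1s: ALLOW
  req#6 t=2s: ALLOW
  req#7 t=2s: ALLOW
  req#8 t=2s: ALLOW
  req#9 t=2s: ALLOW
  req#10 t=2s: DENY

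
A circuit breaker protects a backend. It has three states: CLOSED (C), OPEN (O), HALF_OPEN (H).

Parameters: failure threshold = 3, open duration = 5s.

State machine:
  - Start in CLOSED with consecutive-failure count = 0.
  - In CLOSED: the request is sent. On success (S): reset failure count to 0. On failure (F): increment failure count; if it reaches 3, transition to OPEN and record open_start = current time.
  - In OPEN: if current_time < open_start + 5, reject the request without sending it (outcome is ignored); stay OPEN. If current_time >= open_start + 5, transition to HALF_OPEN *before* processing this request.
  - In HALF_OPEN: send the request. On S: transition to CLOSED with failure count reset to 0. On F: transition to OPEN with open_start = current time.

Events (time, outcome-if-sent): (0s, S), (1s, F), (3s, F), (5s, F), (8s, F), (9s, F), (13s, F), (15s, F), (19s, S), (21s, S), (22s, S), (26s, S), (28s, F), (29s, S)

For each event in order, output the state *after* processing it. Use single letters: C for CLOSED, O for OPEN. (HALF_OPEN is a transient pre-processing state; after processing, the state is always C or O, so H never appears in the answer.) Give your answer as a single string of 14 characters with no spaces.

Answer: CCCOOOOOCCCCCC

Derivation:
State after each event:
  event#1 t=0s outcome=S: state=CLOSED
  event#2 t=1s outcome=F: state=CLOSED
  event#3 t=3s outcome=F: state=CLOSED
  event#4 t=5s outcome=F: state=OPEN
  event#5 t=8s outcome=F: state=OPEN
  event#6 t=9s outcome=F: state=OPEN
  event#7 t=13s outcome=F: state=OPEN
  event#8 t=15s outcome=F: state=OPEN
  event#9 t=19s outcome=S: state=CLOSED
  event#10 t=21s outcome=S: state=CLOSED
  event#11 t=22s outcome=S: state=CLOSED
  event#12 t=26s outcome=S: state=CLOSED
  event#13 t=28s outcome=F: state=CLOSED
  event#14 t=29s outcome=S: state=CLOSED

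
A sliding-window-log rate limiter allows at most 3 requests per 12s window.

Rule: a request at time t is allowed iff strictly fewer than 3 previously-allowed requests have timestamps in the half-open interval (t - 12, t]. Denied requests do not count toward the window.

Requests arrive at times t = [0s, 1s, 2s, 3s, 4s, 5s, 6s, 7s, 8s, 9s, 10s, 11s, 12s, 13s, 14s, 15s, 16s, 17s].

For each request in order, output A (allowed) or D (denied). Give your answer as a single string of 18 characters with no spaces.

Tracking allowed requests in the window:
  req#1 t=0s: ALLOW
  req#2 t=1s: ALLOW
  req#3 t=2s: ALLOW
  req#4 t=3s: DENY
  req#5 t=4s: DENY
  req#6 t=5s: DENY
  req#7 t=6s: DENY
  req#8 t=7s: DENY
  req#9 t=8s: DENY
  req#10 t=9s: DENY
  req#11 t=10s: DENY
  req#12 t=11s: DENY
  req#13 t=12s: ALLOW
  req#14 t=13s: ALLOW
  req#15 t=14s: ALLOW
  req#16 t=15s: DENY
  req#17 t=16s: DENY
  req#18 t=17s: DENY

Answer: AAADDDDDDDDDAAADDD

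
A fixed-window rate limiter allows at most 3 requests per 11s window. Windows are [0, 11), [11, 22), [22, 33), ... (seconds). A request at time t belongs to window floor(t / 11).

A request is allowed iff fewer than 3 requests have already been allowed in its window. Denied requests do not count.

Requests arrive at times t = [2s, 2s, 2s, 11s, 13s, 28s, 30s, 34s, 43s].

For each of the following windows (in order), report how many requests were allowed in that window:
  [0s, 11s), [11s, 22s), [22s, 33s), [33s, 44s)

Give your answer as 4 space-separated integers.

Processing requests:
  req#1 t=2s (window 0): ALLOW
  req#2 t=2s (window 0): ALLOW
  req#3 t=2s (window 0): ALLOW
  req#4 t=11s (window 1): ALLOW
  req#5 t=13s (window 1): ALLOW
  req#6 t=28s (window 2): ALLOW
  req#7 t=30s (window 2): ALLOW
  req#8 t=34s (window 3): ALLOW
  req#9 t=43s (window 3): ALLOW

Allowed counts by window: 3 2 2 2

Answer: 3 2 2 2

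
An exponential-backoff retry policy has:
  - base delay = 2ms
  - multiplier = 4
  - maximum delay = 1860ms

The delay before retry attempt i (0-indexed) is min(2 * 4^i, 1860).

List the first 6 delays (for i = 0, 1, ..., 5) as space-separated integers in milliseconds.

Answer: 2 8 32 128 512 1860

Derivation:
Computing each delay:
  i=0: min(2*4^0, 1860) = 2
  i=1: min(2*4^1, 1860) = 8
  i=2: min(2*4^2, 1860) = 32
  i=3: min(2*4^3, 1860) = 128
  i=4: min(2*4^4, 1860) = 512
  i=5: min(2*4^5, 1860) = 1860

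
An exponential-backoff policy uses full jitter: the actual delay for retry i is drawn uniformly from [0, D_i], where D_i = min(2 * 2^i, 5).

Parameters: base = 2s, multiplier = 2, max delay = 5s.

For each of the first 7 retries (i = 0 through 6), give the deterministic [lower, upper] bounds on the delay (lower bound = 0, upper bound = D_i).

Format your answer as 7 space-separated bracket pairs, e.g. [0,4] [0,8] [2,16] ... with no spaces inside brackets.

Computing bounds per retry:
  i=0: D_i=min(2*2^0,5)=2, bounds=[0,2]
  i=1: D_i=min(2*2^1,5)=4, bounds=[0,4]
  i=2: D_i=min(2*2^2,5)=5, bounds=[0,5]
  i=3: D_i=min(2*2^3,5)=5, bounds=[0,5]
  i=4: D_i=min(2*2^4,5)=5, bounds=[0,5]
  i=5: D_i=min(2*2^5,5)=5, bounds=[0,5]
  i=6: D_i=min(2*2^6,5)=5, bounds=[0,5]

Answer: [0,2] [0,4] [0,5] [0,5] [0,5] [0,5] [0,5]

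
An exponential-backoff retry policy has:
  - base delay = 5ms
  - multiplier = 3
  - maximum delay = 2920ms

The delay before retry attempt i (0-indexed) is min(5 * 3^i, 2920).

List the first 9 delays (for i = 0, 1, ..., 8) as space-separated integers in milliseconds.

Answer: 5 15 45 135 405 1215 2920 2920 2920

Derivation:
Computing each delay:
  i=0: min(5*3^0, 2920) = 5
  i=1: min(5*3^1, 2920) = 15
  i=2: min(5*3^2, 2920) = 45
  i=3: min(5*3^3, 2920) = 135
  i=4: min(5*3^4, 2920) = 405
  i=5: min(5*3^5, 2920) = 1215
  i=6: min(5*3^6, 2920) = 2920
  i=7: min(5*3^7, 2920) = 2920
  i=8: min(5*3^8, 2920) = 2920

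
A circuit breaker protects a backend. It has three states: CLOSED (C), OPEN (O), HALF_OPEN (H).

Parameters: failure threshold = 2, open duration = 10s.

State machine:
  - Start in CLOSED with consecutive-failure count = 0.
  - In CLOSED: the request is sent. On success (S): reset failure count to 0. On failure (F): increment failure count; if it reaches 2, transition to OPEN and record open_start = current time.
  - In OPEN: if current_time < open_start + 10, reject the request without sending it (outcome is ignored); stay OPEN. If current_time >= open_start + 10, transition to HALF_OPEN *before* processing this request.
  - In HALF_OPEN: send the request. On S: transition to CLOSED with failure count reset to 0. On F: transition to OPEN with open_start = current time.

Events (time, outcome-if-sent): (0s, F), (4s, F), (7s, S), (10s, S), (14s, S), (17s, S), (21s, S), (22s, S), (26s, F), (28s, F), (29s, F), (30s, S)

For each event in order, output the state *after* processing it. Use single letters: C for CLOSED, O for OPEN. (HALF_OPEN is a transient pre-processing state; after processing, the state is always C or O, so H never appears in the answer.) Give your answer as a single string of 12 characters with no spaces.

State after each event:
  event#1 t=0s outcome=F: state=CLOSED
  event#2 t=4s outcome=F: state=OPEN
  event#3 t=7s outcome=S: state=OPEN
  event#4 t=10s outcome=S: state=OPEN
  event#5 t=14s outcome=S: state=CLOSED
  event#6 t=17s outcome=S: state=CLOSED
  event#7 t=21s outcome=S: state=CLOSED
  event#8 t=22s outcome=S: state=CLOSED
  event#9 t=26s outcome=F: state=CLOSED
  event#10 t=28s outcome=F: state=OPEN
  event#11 t=29s outcome=F: state=OPEN
  event#12 t=30s outcome=S: state=OPEN

Answer: COOOCCCCCOOO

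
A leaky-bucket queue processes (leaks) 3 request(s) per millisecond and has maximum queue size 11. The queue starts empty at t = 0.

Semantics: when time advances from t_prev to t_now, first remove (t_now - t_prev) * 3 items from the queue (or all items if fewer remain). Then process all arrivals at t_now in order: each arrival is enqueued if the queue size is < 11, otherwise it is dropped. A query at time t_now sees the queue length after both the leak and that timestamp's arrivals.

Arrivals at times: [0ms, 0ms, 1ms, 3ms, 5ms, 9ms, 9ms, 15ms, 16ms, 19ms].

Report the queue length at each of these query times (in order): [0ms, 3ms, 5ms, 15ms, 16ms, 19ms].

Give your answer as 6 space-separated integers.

Queue lengths at query times:
  query t=0ms: backlog = 2
  query t=3ms: backlog = 1
  query t=5ms: backlog = 1
  query t=15ms: backlog = 1
  query t=16ms: backlog = 1
  query t=19ms: backlog = 1

Answer: 2 1 1 1 1 1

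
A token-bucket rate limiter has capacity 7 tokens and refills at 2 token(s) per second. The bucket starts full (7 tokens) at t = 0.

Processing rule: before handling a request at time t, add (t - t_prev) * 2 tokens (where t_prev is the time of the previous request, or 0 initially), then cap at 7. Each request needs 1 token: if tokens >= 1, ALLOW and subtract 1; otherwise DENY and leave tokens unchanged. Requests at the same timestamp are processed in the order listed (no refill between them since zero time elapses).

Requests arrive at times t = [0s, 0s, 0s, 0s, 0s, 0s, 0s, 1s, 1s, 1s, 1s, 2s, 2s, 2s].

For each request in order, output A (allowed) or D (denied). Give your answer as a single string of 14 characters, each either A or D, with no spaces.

Answer: AAAAAAAAADDAAD

Derivation:
Simulating step by step:
  req#1 t=0s: ALLOW
  req#2 t=0s: ALLOW
  req#3 t=0s: ALLOW
  req#4 t=0s: ALLOW
  req#5 t=0s: ALLOW
  req#6 t=0s: ALLOW
  req#7 t=0s: ALLOW
  req#8 t=1s: ALLOW
  req#9 t=1s: ALLOW
  req#10 t=1s: DENY
  req#11 t=1s: DENY
  req#12 t=2s: ALLOW
  req#13 t=2s: ALLOW
  req#14 t=2s: DENY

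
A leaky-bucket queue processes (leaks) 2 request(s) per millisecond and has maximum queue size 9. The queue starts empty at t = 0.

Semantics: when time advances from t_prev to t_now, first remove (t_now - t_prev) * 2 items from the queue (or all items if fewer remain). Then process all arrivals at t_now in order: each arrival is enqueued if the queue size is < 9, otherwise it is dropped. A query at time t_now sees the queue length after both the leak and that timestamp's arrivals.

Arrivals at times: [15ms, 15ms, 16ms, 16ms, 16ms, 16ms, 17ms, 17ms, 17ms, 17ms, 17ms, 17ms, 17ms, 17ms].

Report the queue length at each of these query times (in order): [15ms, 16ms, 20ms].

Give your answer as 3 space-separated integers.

Answer: 2 4 3

Derivation:
Queue lengths at query times:
  query t=15ms: backlog = 2
  query t=16ms: backlog = 4
  query t=20ms: backlog = 3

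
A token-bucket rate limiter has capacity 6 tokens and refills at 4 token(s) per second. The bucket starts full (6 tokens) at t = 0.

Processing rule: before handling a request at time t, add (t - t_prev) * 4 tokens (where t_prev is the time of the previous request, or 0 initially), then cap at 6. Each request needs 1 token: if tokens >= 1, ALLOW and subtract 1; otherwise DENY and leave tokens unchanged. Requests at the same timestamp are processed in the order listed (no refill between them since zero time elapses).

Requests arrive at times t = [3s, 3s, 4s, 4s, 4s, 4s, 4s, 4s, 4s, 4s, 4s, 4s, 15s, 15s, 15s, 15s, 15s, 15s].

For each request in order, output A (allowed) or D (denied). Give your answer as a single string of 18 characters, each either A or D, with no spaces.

Simulating step by step:
  req#1 t=3s: ALLOW
  req#2 t=3s: ALLOW
  req#3 t=4s: ALLOW
  req#4 t=4s: ALLOW
  req#5 t=4s: ALLOW
  req#6 t=4s: ALLOW
  req#7 t=4s: ALLOW
  req#8 t=4s: ALLOW
  req#9 t=4s: DENY
  req#10 t=4s: DENY
  req#11 t=4s: DENY
  req#12 t=4s: DENY
  req#13 t=15s: ALLOW
  req#14 t=15s: ALLOW
  req#15 t=15s: ALLOW
  req#16 t=15s: ALLOW
  req#17 t=15s: ALLOW
  req#18 t=15s: ALLOW

Answer: AAAAAAAADDDDAAAAAA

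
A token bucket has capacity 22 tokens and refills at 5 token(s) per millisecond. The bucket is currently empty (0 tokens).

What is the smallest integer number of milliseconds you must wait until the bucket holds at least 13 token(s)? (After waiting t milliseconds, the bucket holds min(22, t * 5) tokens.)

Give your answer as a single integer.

Need t * 5 >= 13, so t >= 13/5.
Smallest integer t = ceil(13/5) = 3.

Answer: 3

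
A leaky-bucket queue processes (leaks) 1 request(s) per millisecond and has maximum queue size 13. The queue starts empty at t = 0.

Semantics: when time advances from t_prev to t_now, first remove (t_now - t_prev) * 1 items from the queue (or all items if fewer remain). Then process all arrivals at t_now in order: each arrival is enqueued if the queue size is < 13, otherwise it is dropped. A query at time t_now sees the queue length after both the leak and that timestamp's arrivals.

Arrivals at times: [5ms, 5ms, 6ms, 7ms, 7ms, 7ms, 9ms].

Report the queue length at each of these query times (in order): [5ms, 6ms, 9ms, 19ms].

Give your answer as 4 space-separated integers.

Queue lengths at query times:
  query t=5ms: backlog = 2
  query t=6ms: backlog = 2
  query t=9ms: backlog = 3
  query t=19ms: backlog = 0

Answer: 2 2 3 0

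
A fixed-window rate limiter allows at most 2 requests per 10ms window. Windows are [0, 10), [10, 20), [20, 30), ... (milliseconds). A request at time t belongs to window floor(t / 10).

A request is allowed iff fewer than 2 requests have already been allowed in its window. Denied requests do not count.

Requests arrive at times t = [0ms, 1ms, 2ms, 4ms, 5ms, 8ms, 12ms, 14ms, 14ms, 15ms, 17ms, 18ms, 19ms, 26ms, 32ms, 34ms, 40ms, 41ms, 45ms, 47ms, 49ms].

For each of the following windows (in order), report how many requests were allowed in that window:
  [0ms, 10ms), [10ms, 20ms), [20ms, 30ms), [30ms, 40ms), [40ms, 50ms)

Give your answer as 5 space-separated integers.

Answer: 2 2 1 2 2

Derivation:
Processing requests:
  req#1 t=0ms (window 0): ALLOW
  req#2 t=1ms (window 0): ALLOW
  req#3 t=2ms (window 0): DENY
  req#4 t=4ms (window 0): DENY
  req#5 t=5ms (window 0): DENY
  req#6 t=8ms (window 0): DENY
  req#7 t=12ms (window 1): ALLOW
  req#8 t=14ms (window 1): ALLOW
  req#9 t=14ms (window 1): DENY
  req#10 t=15ms (window 1): DENY
  req#11 t=17ms (window 1): DENY
  req#12 t=18ms (window 1): DENY
  req#13 t=19ms (window 1): DENY
  req#14 t=26ms (window 2): ALLOW
  req#15 t=32ms (window 3): ALLOW
  req#16 t=34ms (window 3): ALLOW
  req#17 t=40ms (window 4): ALLOW
  req#18 t=41ms (window 4): ALLOW
  req#19 t=45ms (window 4): DENY
  req#20 t=47ms (window 4): DENY
  req#21 t=49ms (window 4): DENY

Allowed counts by window: 2 2 1 2 2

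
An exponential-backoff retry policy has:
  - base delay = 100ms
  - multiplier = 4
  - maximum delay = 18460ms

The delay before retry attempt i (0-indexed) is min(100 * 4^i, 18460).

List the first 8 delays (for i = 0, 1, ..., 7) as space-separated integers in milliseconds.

Computing each delay:
  i=0: min(100*4^0, 18460) = 100
  i=1: min(100*4^1, 18460) = 400
  i=2: min(100*4^2, 18460) = 1600
  i=3: min(100*4^3, 18460) = 6400
  i=4: min(100*4^4, 18460) = 18460
  i=5: min(100*4^5, 18460) = 18460
  i=6: min(100*4^6, 18460) = 18460
  i=7: min(100*4^7, 18460) = 18460

Answer: 100 400 1600 6400 18460 18460 18460 18460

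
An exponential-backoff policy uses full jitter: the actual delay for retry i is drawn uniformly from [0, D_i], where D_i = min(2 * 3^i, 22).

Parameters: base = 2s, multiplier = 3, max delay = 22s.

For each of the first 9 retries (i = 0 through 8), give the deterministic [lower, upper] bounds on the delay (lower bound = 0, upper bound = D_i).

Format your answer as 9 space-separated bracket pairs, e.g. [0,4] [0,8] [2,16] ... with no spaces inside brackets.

Computing bounds per retry:
  i=0: D_i=min(2*3^0,22)=2, bounds=[0,2]
  i=1: D_i=min(2*3^1,22)=6, bounds=[0,6]
  i=2: D_i=min(2*3^2,22)=18, bounds=[0,18]
  i=3: D_i=min(2*3^3,22)=22, bounds=[0,22]
  i=4: D_i=min(2*3^4,22)=22, bounds=[0,22]
  i=5: D_i=min(2*3^5,22)=22, bounds=[0,22]
  i=6: D_i=min(2*3^6,22)=22, bounds=[0,22]
  i=7: D_i=min(2*3^7,22)=22, bounds=[0,22]
  i=8: D_i=min(2*3^8,22)=22, bounds=[0,22]

Answer: [0,2] [0,6] [0,18] [0,22] [0,22] [0,22] [0,22] [0,22] [0,22]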